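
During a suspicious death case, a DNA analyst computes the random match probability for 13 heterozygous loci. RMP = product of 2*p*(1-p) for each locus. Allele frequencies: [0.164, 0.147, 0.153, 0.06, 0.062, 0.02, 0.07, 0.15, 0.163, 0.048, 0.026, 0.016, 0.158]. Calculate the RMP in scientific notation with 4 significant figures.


Computing RMP for 13 loci:
Locus 1: 2 * 0.164 * 0.836 = 0.274208
Locus 2: 2 * 0.147 * 0.853 = 0.250782
Locus 3: 2 * 0.153 * 0.847 = 0.259182
Locus 4: 2 * 0.06 * 0.94 = 0.1128
Locus 5: 2 * 0.062 * 0.938 = 0.116312
Locus 6: 2 * 0.02 * 0.98 = 0.0392
Locus 7: 2 * 0.07 * 0.93 = 0.1302
Locus 8: 2 * 0.15 * 0.85 = 0.255
Locus 9: 2 * 0.163 * 0.837 = 0.272862
Locus 10: 2 * 0.048 * 0.952 = 0.091392
Locus 11: 2 * 0.026 * 0.974 = 0.050648
Locus 12: 2 * 0.016 * 0.984 = 0.031488
Locus 13: 2 * 0.158 * 0.842 = 0.266072
RMP = 3.220e-12

3.220e-12


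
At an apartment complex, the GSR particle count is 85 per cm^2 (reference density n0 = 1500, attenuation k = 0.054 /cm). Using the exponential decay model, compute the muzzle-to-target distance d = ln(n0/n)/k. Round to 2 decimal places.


GSR distance calculation:
n0/n = 1500 / 85 = 17.647059
ln(n0/n) = 2.870569
d = 2.870569 / 0.054 = 53.16 cm

53.16


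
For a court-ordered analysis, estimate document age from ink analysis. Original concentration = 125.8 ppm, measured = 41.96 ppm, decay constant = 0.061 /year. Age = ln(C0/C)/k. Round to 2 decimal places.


Document age estimation:
C0/C = 125.8 / 41.96 = 2.998093
ln(C0/C) = 1.097976
t = 1.097976 / 0.061 = 18.00 years

18.00


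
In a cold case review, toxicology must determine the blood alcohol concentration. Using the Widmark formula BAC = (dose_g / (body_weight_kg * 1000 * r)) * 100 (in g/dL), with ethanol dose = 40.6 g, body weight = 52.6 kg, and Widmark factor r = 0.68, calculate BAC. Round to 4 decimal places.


Applying the Widmark formula:
BAC = (dose_g / (body_wt * 1000 * r)) * 100
Denominator = 52.6 * 1000 * 0.68 = 35768
BAC = (40.6 / 35768) * 100
BAC = 0.1135 g/dL

0.1135


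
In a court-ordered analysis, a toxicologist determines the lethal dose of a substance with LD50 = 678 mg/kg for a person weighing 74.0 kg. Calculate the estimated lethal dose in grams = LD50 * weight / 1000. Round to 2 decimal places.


Lethal dose calculation:
Lethal dose = LD50 * body_weight / 1000
= 678 * 74.0 / 1000
= 50172 / 1000
= 50.17 g

50.17


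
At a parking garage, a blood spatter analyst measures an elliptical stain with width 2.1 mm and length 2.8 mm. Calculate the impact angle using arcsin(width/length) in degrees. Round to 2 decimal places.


Blood spatter impact angle calculation:
width / length = 2.1 / 2.8 = 0.75
angle = arcsin(0.75)
angle = 48.59 degrees

48.59


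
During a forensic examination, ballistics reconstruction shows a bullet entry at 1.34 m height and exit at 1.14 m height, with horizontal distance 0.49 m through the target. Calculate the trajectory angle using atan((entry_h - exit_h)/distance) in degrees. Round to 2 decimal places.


Bullet trajectory angle:
Height difference = 1.34 - 1.14 = 0.2 m
angle = atan(0.2 / 0.49)
angle = atan(0.408163)
angle = 22.20 degrees

22.20


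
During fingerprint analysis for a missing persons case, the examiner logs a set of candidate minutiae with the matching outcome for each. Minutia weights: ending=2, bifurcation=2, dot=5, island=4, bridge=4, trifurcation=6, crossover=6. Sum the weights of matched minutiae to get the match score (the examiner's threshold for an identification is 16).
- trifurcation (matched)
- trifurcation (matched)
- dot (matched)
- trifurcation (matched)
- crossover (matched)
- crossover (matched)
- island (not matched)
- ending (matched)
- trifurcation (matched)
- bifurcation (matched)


Weighted minutiae match score:
  trifurcation: matched, +6 (running total 6)
  trifurcation: matched, +6 (running total 12)
  dot: matched, +5 (running total 17)
  trifurcation: matched, +6 (running total 23)
  crossover: matched, +6 (running total 29)
  crossover: matched, +6 (running total 35)
  island: not matched, +0
  ending: matched, +2 (running total 37)
  trifurcation: matched, +6 (running total 43)
  bifurcation: matched, +2 (running total 45)
Total score = 45
Threshold = 16; verdict = identification

45


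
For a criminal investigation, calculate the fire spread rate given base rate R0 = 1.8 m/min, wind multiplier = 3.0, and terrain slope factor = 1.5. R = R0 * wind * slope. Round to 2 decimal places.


Fire spread rate calculation:
R = R0 * wind_factor * slope_factor
= 1.8 * 3.0 * 1.5
= 5.4 * 1.5
= 8.10 m/min

8.10


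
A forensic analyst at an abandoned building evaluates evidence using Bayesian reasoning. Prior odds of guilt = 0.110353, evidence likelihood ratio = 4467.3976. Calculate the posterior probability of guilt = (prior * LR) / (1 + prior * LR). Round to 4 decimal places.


Bayesian evidence evaluation:
Posterior odds = prior_odds * LR = 0.110353 * 4467.3976 = 492.9907
Posterior probability = posterior_odds / (1 + posterior_odds)
= 492.9907 / (1 + 492.9907)
= 492.9907 / 493.9907
= 0.9980

0.9980


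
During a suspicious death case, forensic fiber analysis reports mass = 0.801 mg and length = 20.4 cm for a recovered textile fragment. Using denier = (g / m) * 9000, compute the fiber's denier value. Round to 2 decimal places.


Denier calculation:
Mass in grams = 0.801 mg / 1000 = 0.000801 g
Length in meters = 20.4 cm / 100 = 0.204 m
Linear density = mass / length = 0.000801 / 0.204 = 0.00392647 g/m
Denier = (g/m) * 9000 = 0.00392647 * 9000 = 35.34

35.34


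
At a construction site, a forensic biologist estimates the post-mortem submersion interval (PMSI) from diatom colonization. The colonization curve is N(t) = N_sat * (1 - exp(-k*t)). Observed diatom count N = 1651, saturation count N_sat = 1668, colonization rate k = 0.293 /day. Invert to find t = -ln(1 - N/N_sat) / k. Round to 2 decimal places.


PMSI from diatom colonization curve:
N / N_sat = 1651 / 1668 = 0.989808
1 - N/N_sat = 0.010192
ln(1 - N/N_sat) = -4.586152
t = -ln(1 - N/N_sat) / k = -(-4.586152) / 0.293 = 15.65 days

15.65


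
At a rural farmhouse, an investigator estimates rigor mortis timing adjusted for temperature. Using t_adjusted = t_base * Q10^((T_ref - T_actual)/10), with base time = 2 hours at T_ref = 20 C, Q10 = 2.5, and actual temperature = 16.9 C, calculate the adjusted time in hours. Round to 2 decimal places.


Rigor mortis time adjustment:
Exponent = (T_ref - T_actual) / 10 = (20 - 16.9) / 10 = 0.31
Q10 factor = 2.5^0.31 = 1.3285
t_adjusted = 2 * 1.3285 = 2.66 hours

2.66


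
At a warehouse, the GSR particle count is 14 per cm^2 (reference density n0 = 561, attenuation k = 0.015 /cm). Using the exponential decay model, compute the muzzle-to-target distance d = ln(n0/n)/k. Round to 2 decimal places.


GSR distance calculation:
n0/n = 561 / 14 = 40.071429
ln(n0/n) = 3.690664
d = 3.690664 / 0.015 = 246.04 cm

246.04


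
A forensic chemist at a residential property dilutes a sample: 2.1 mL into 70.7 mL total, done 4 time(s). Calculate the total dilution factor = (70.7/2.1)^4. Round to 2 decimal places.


Dilution factor calculation:
Single dilution = V_total / V_sample = 70.7 / 2.1 ≈ 33.666667
Number of dilutions = 4
Total DF = (70.7 / 2.1)^4 (full precision, rounded at the end) = 1284696.31

1284696.31


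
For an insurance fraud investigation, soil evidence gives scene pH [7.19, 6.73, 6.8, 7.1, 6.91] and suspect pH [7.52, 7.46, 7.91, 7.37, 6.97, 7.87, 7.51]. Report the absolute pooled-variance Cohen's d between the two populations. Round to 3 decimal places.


Pooled-variance Cohen's d for soil pH comparison:
Scene mean = 34.73 / 5 = 6.946
Suspect mean = 52.61 / 7 = 7.515714
Scene sample variance s_s^2 = 0.03813
Suspect sample variance s_c^2 = 0.100529
Pooled variance = ((n_s-1)*s_s^2 + (n_c-1)*s_c^2) / (n_s + n_c - 2) = 0.075569
Pooled SD = sqrt(0.075569) = 0.274898
Mean difference = -0.569714
|d| = |-0.569714| / 0.274898 = 2.072

2.072


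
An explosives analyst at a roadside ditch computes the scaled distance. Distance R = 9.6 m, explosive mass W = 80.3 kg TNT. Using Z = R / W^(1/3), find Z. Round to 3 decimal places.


Scaled distance calculation:
W^(1/3) = 80.3^(1/3) = 4.314249
Z = R / W^(1/3) = 9.6 / 4.314249
Z = 2.225 m/kg^(1/3)

2.225


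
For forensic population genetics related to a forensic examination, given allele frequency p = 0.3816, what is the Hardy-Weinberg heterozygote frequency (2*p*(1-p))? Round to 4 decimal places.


Hardy-Weinberg heterozygote frequency:
q = 1 - p = 1 - 0.3816 = 0.6184
2pq = 2 * 0.3816 * 0.6184 = 0.4720

0.4720


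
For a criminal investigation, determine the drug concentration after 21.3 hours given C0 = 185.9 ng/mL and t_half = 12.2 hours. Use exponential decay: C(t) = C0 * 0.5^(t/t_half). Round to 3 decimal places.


Drug concentration decay:
Number of half-lives = t / t_half = 21.3 / 12.2 = 1.745902
Decay factor = 0.5^1.745902 = 0.29814747
C(t) = 185.9 * 0.29814747 = 55.426 ng/mL

55.426


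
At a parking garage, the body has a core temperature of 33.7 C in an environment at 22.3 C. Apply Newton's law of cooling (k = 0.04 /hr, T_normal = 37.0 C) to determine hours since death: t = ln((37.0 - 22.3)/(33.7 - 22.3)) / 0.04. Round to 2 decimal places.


Using Newton's law of cooling:
t = ln((T_normal - T_ambient) / (T_body - T_ambient)) / k
T_normal - T_ambient = 14.7
T_body - T_ambient = 11.4
Ratio = 1.289474
ln(ratio) = 0.254234
t = 0.254234 / 0.04 = 6.36 hours

6.36


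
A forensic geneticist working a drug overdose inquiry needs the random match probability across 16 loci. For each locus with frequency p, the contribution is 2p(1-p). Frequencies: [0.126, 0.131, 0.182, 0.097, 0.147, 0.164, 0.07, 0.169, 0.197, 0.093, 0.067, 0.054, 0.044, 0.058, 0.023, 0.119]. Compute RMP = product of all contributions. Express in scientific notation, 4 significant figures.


Computing RMP for 16 loci:
Locus 1: 2 * 0.126 * 0.874 = 0.220248
Locus 2: 2 * 0.131 * 0.869 = 0.227678
Locus 3: 2 * 0.182 * 0.818 = 0.297752
Locus 4: 2 * 0.097 * 0.903 = 0.175182
Locus 5: 2 * 0.147 * 0.853 = 0.250782
Locus 6: 2 * 0.164 * 0.836 = 0.274208
Locus 7: 2 * 0.07 * 0.93 = 0.1302
Locus 8: 2 * 0.169 * 0.831 = 0.280878
Locus 9: 2 * 0.197 * 0.803 = 0.316382
Locus 10: 2 * 0.093 * 0.907 = 0.168702
Locus 11: 2 * 0.067 * 0.933 = 0.125022
Locus 12: 2 * 0.054 * 0.946 = 0.102168
Locus 13: 2 * 0.044 * 0.956 = 0.084128
Locus 14: 2 * 0.058 * 0.942 = 0.109272
Locus 15: 2 * 0.023 * 0.977 = 0.044942
Locus 16: 2 * 0.119 * 0.881 = 0.209678
RMP = 3.885e-13

3.885e-13


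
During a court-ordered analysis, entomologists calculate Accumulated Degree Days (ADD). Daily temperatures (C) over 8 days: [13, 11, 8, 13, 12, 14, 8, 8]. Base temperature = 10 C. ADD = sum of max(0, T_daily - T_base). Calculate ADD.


Computing ADD day by day:
Day 1: max(0, 13 - 10) = 3
Day 2: max(0, 11 - 10) = 1
Day 3: max(0, 8 - 10) = 0
Day 4: max(0, 13 - 10) = 3
Day 5: max(0, 12 - 10) = 2
Day 6: max(0, 14 - 10) = 4
Day 7: max(0, 8 - 10) = 0
Day 8: max(0, 8 - 10) = 0
Total ADD = 13

13


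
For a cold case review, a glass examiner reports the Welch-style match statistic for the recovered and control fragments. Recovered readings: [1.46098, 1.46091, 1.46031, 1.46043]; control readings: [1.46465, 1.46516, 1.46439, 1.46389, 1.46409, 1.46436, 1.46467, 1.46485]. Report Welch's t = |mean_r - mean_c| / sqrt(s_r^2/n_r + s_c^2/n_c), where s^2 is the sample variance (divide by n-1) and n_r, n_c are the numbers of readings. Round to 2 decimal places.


Welch's t-criterion for glass RI comparison:
Recovered mean = sum / n_r = 5.84263 / 4 = 1.4606575
Control mean = sum / n_c = 11.71606 / 8 = 1.4645075
Recovered sample variance s_r^2 = 1.13425e-07
Control sample variance s_c^2 = 1.68707e-07
Welch SE (unpooled) = sqrt(s_r^2/n_r + s_c^2/n_c) = sqrt(2.83562e-08 + 2.10884e-08) = sqrt(4.94446e-08) = 0.000222361
|mean_r - mean_c| = 0.00385
t = 0.00385 / 0.000222361 = 17.31

17.31


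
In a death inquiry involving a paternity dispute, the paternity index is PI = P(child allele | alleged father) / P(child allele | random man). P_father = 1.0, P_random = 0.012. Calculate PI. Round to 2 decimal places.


Paternity Index calculation:
PI = P(allele|father) / P(allele|random)
PI = 1.0 / 0.012
PI = 83.33

83.33


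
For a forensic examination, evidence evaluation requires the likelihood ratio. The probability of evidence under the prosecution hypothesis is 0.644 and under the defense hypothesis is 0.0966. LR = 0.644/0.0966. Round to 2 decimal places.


Likelihood ratio calculation:
LR = P(E|Hp) / P(E|Hd)
LR = 0.644 / 0.0966
LR = 6.67

6.67


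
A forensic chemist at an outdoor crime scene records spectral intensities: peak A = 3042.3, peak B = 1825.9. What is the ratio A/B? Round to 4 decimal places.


Spectral peak ratio:
Peak A = 3042.3 counts
Peak B = 1825.9 counts
Ratio = 3042.3 / 1825.9 = 1.6662

1.6662


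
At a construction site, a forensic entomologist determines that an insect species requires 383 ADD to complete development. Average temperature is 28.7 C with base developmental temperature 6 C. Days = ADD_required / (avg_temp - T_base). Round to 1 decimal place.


Insect development time:
Effective temperature = avg_temp - T_base = 28.7 - 6 = 22.7 C
Days = ADD / effective_temp = 383 / 22.7 = 16.9 days

16.9


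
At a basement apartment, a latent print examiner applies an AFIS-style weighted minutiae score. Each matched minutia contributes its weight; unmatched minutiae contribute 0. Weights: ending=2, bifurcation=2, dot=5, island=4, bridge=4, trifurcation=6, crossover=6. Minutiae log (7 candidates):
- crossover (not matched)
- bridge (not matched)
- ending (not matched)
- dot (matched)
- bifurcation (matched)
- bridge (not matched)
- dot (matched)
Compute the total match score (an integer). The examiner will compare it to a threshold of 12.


Weighted minutiae match score:
  crossover: not matched, +0
  bridge: not matched, +0
  ending: not matched, +0
  dot: matched, +5 (running total 5)
  bifurcation: matched, +2 (running total 7)
  bridge: not matched, +0
  dot: matched, +5 (running total 12)
Total score = 12
Threshold = 12; verdict = identification

12


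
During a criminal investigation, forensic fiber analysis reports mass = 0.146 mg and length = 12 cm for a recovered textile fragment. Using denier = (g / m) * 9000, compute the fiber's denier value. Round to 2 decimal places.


Denier calculation:
Mass in grams = 0.146 mg / 1000 = 0.000146 g
Length in meters = 12 cm / 100 = 0.12 m
Linear density = mass / length = 0.000146 / 0.12 = 0.00121667 g/m
Denier = (g/m) * 9000 = 0.00121667 * 9000 = 10.95

10.95


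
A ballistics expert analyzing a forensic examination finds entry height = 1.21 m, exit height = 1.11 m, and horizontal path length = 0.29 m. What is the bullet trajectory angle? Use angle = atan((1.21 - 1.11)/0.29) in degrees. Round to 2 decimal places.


Bullet trajectory angle:
Height difference = 1.21 - 1.11 = 0.1 m
angle = atan(0.1 / 0.29)
angle = atan(0.344828)
angle = 19.03 degrees

19.03


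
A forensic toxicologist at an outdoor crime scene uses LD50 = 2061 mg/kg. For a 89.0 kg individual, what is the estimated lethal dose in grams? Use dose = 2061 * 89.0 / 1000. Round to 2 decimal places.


Lethal dose calculation:
Lethal dose = LD50 * body_weight / 1000
= 2061 * 89.0 / 1000
= 183429 / 1000
= 183.43 g

183.43


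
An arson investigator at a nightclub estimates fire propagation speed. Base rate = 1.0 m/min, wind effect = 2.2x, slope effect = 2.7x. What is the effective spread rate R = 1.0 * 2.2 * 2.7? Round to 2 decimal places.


Fire spread rate calculation:
R = R0 * wind_factor * slope_factor
= 1.0 * 2.2 * 2.7
= 2.2 * 2.7
= 5.94 m/min

5.94


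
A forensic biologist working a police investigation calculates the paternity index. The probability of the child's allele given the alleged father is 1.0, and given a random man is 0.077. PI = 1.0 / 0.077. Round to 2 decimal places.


Paternity Index calculation:
PI = P(allele|father) / P(allele|random)
PI = 1.0 / 0.077
PI = 12.99

12.99


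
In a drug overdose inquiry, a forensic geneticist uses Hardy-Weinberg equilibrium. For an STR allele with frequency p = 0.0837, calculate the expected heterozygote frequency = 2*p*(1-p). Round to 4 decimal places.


Hardy-Weinberg heterozygote frequency:
q = 1 - p = 1 - 0.0837 = 0.9163
2pq = 2 * 0.0837 * 0.9163 = 0.1534

0.1534


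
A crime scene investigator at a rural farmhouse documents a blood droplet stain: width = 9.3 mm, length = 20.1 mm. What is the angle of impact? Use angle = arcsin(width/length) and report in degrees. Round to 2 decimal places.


Blood spatter impact angle calculation:
width / length = 9.3 / 20.1 = 0.462687
angle = arcsin(0.462687)
angle = 27.56 degrees

27.56


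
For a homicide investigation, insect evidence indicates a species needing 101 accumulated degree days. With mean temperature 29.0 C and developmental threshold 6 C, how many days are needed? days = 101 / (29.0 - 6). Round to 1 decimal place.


Insect development time:
Effective temperature = avg_temp - T_base = 29.0 - 6 = 23.0 C
Days = ADD / effective_temp = 101 / 23.0 = 4.4 days

4.4


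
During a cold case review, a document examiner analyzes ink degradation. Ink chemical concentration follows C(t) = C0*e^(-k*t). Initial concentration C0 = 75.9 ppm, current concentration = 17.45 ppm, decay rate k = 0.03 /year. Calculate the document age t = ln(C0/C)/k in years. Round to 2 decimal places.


Document age estimation:
C0/C = 75.9 / 17.45 = 4.34957
ln(C0/C) = 1.470077
t = 1.470077 / 0.03 = 49.00 years

49.00


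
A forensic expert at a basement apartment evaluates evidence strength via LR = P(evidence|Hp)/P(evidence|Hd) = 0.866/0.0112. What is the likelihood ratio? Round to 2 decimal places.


Likelihood ratio calculation:
LR = P(E|Hp) / P(E|Hd)
LR = 0.866 / 0.0112
LR = 77.32

77.32


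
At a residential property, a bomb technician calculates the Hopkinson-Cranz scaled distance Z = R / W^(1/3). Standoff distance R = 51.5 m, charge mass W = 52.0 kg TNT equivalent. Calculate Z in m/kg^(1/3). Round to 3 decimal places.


Scaled distance calculation:
W^(1/3) = 52.0^(1/3) = 3.732511
Z = R / W^(1/3) = 51.5 / 3.732511
Z = 13.798 m/kg^(1/3)

13.798


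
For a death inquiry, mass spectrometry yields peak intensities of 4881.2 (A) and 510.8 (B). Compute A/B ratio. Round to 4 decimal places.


Spectral peak ratio:
Peak A = 4881.2 counts
Peak B = 510.8 counts
Ratio = 4881.2 / 510.8 = 9.5560

9.5560


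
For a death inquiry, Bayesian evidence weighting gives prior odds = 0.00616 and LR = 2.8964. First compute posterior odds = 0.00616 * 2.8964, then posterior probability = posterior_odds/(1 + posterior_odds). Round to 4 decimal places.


Bayesian evidence evaluation:
Posterior odds = prior_odds * LR = 0.00616 * 2.8964 = 0.01784182
Posterior probability = posterior_odds / (1 + posterior_odds)
= 0.01784182 / (1 + 0.01784182)
= 0.01784182 / 1.01784182
= 0.0175

0.0175


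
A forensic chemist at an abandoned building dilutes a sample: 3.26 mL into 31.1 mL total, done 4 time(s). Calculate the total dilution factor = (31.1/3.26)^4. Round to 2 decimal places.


Dilution factor calculation:
Single dilution = V_total / V_sample = 31.1 / 3.26 ≈ 9.539877
Number of dilutions = 4
Total DF = (31.1 / 3.26)^4 (full precision, rounded at the end) = 8282.69

8282.69


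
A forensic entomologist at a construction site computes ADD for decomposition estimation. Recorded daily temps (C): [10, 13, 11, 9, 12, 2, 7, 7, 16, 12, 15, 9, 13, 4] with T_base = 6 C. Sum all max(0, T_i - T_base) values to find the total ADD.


Computing ADD day by day:
Day 1: max(0, 10 - 6) = 4
Day 2: max(0, 13 - 6) = 7
Day 3: max(0, 11 - 6) = 5
Day 4: max(0, 9 - 6) = 3
Day 5: max(0, 12 - 6) = 6
Day 6: max(0, 2 - 6) = 0
Day 7: max(0, 7 - 6) = 1
Day 8: max(0, 7 - 6) = 1
Day 9: max(0, 16 - 6) = 10
Day 10: max(0, 12 - 6) = 6
Day 11: max(0, 15 - 6) = 9
Day 12: max(0, 9 - 6) = 3
Day 13: max(0, 13 - 6) = 7
Day 14: max(0, 4 - 6) = 0
Total ADD = 62

62


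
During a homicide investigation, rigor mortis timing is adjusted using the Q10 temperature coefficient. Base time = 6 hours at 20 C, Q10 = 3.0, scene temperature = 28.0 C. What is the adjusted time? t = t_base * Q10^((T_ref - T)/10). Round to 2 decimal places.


Rigor mortis time adjustment:
Exponent = (T_ref - T_actual) / 10 = (20 - 28.0) / 10 = -0.8
Q10 factor = 3.0^-0.8 = 0.41524
t_adjusted = 6 * 0.41524 = 2.49 hours

2.49


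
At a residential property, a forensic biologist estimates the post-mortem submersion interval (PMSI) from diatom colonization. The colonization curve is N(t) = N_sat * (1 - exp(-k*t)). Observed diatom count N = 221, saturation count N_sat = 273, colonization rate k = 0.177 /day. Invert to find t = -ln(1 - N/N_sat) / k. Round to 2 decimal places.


PMSI from diatom colonization curve:
N / N_sat = 221 / 273 = 0.809524
1 - N/N_sat = 0.190476
ln(1 - N/N_sat) = -1.658229
t = -ln(1 - N/N_sat) / k = -(-1.658229) / 0.177 = 9.37 days

9.37


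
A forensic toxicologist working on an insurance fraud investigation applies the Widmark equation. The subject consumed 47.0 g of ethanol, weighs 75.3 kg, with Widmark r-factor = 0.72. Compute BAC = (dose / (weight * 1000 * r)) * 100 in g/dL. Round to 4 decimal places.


Applying the Widmark formula:
BAC = (dose_g / (body_wt * 1000 * r)) * 100
Denominator = 75.3 * 1000 * 0.72 = 54216
BAC = (47.0 / 54216) * 100
BAC = 0.0867 g/dL

0.0867


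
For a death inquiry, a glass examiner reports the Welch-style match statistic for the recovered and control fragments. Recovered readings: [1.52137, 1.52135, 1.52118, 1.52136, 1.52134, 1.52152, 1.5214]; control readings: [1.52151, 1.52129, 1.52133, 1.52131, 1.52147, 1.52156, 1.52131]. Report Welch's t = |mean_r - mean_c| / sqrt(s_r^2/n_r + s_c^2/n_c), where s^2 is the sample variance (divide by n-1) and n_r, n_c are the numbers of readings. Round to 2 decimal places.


Welch's t-criterion for glass RI comparison:
Recovered mean = sum / n_r = 10.64952 / 7 = 1.52136
Control mean = sum / n_c = 10.64978 / 7 = 1.5213971
Recovered sample variance s_r^2 = 1.00333e-08
Control sample variance s_c^2 = 1.26238e-08
Welch SE (unpooled) = sqrt(s_r^2/n_r + s_c^2/n_c) = sqrt(1.43333e-09 + 1.8034e-09) = sqrt(3.23673e-09) = 5.68923e-05
|mean_r - mean_c| = 3.71429e-05
t = 3.71429e-05 / 5.68923e-05 = 0.65

0.65


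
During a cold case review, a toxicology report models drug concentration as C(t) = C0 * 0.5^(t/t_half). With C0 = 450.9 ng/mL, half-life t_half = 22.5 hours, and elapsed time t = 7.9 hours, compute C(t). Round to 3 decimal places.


Drug concentration decay:
Number of half-lives = t / t_half = 7.9 / 22.5 = 0.351111
Decay factor = 0.5^0.351111 = 0.78398013
C(t) = 450.9 * 0.78398013 = 353.497 ng/mL

353.497


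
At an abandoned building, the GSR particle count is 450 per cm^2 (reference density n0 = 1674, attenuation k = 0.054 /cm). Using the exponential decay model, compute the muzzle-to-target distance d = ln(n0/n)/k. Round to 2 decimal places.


GSR distance calculation:
n0/n = 1674 / 450 = 3.72
ln(n0/n) = 1.313724
d = 1.313724 / 0.054 = 24.33 cm

24.33


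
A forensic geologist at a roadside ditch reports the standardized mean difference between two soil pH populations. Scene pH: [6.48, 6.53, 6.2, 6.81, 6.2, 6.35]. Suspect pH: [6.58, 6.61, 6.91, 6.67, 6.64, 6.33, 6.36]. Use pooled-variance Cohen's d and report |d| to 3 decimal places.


Pooled-variance Cohen's d for soil pH comparison:
Scene mean = 38.57 / 6 = 6.428333
Suspect mean = 46.1 / 7 = 6.585714
Scene sample variance s_s^2 = 0.053817
Suspect sample variance s_c^2 = 0.038695
Pooled variance = ((n_s-1)*s_s^2 + (n_c-1)*s_c^2) / (n_s + n_c - 2) = 0.045569
Pooled SD = sqrt(0.045569) = 0.213469
Mean difference = -0.157381
|d| = |-0.157381| / 0.213469 = 0.737

0.737


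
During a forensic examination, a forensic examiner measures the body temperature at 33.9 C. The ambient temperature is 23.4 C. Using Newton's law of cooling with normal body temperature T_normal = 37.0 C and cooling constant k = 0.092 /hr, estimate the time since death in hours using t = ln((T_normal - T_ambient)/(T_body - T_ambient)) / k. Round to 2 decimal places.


Using Newton's law of cooling:
t = ln((T_normal - T_ambient) / (T_body - T_ambient)) / k
T_normal - T_ambient = 13.6
T_body - T_ambient = 10.5
Ratio = 1.295238
ln(ratio) = 0.258694
t = 0.258694 / 0.092 = 2.81 hours

2.81


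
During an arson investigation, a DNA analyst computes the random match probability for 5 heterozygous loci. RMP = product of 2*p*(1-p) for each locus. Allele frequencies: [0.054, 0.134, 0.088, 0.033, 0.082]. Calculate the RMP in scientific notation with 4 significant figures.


Computing RMP for 5 loci:
Locus 1: 2 * 0.054 * 0.946 = 0.102168
Locus 2: 2 * 0.134 * 0.866 = 0.232088
Locus 3: 2 * 0.088 * 0.912 = 0.160512
Locus 4: 2 * 0.033 * 0.967 = 0.063822
Locus 5: 2 * 0.082 * 0.918 = 0.150552
RMP = 3.657e-05

3.657e-05


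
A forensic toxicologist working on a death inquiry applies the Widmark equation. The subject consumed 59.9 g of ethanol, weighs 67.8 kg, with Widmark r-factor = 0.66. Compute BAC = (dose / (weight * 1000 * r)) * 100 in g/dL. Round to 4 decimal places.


Applying the Widmark formula:
BAC = (dose_g / (body_wt * 1000 * r)) * 100
Denominator = 67.8 * 1000 * 0.66 = 44748
BAC = (59.9 / 44748) * 100
BAC = 0.1339 g/dL

0.1339


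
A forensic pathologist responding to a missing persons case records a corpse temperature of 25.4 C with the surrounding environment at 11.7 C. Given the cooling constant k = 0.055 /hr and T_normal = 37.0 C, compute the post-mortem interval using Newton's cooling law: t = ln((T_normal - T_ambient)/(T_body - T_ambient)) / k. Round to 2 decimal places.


Using Newton's law of cooling:
t = ln((T_normal - T_ambient) / (T_body - T_ambient)) / k
T_normal - T_ambient = 25.3
T_body - T_ambient = 13.7
Ratio = 1.846715
ln(ratio) = 0.613408
t = 0.613408 / 0.055 = 11.15 hours

11.15


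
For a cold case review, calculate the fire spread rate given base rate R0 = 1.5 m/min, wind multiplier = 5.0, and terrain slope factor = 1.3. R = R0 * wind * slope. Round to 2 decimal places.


Fire spread rate calculation:
R = R0 * wind_factor * slope_factor
= 1.5 * 5.0 * 1.3
= 7.5 * 1.3
= 9.75 m/min

9.75


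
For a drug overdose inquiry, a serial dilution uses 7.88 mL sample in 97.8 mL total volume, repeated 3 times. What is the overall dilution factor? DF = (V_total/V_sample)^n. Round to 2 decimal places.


Dilution factor calculation:
Single dilution = V_total / V_sample = 97.8 / 7.88 ≈ 12.411168
Number of dilutions = 3
Total DF = (97.8 / 7.88)^3 (full precision, rounded at the end) = 1911.78

1911.78


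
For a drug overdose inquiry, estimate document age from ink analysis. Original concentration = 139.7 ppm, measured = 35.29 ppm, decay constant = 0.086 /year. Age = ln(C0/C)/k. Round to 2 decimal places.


Document age estimation:
C0/C = 139.7 / 35.29 = 3.958629
ln(C0/C) = 1.375898
t = 1.375898 / 0.086 = 16.00 years

16.00


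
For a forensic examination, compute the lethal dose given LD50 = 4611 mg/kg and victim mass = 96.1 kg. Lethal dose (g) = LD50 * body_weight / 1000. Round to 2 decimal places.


Lethal dose calculation:
Lethal dose = LD50 * body_weight / 1000
= 4611 * 96.1 / 1000
= 443117.1 / 1000
= 443.12 g

443.12


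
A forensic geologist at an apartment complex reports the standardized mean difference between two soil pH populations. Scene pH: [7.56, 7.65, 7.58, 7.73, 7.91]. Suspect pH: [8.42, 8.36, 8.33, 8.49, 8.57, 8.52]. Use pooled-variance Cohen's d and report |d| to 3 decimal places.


Pooled-variance Cohen's d for soil pH comparison:
Scene mean = 38.43 / 5 = 7.686
Suspect mean = 50.69 / 6 = 8.448333
Scene sample variance s_s^2 = 0.02013
Suspect sample variance s_c^2 = 0.008857
Pooled variance = ((n_s-1)*s_s^2 + (n_c-1)*s_c^2) / (n_s + n_c - 2) = 0.013867
Pooled SD = sqrt(0.013867) = 0.117758
Mean difference = -0.762333
|d| = |-0.762333| / 0.117758 = 6.474

6.474


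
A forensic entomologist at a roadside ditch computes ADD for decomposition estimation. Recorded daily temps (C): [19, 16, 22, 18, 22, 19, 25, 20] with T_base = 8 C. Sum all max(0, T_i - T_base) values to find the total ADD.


Computing ADD day by day:
Day 1: max(0, 19 - 8) = 11
Day 2: max(0, 16 - 8) = 8
Day 3: max(0, 22 - 8) = 14
Day 4: max(0, 18 - 8) = 10
Day 5: max(0, 22 - 8) = 14
Day 6: max(0, 19 - 8) = 11
Day 7: max(0, 25 - 8) = 17
Day 8: max(0, 20 - 8) = 12
Total ADD = 97

97


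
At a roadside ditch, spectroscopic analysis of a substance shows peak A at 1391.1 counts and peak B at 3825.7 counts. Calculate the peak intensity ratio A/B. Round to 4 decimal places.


Spectral peak ratio:
Peak A = 1391.1 counts
Peak B = 3825.7 counts
Ratio = 1391.1 / 3825.7 = 0.3636

0.3636


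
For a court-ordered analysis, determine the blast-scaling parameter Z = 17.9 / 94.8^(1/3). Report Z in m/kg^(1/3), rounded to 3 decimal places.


Scaled distance calculation:
W^(1/3) = 94.8^(1/3) = 4.559698
Z = R / W^(1/3) = 17.9 / 4.559698
Z = 3.926 m/kg^(1/3)

3.926


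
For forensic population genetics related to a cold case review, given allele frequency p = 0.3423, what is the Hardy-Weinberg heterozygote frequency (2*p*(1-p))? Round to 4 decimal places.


Hardy-Weinberg heterozygote frequency:
q = 1 - p = 1 - 0.3423 = 0.6577
2pq = 2 * 0.3423 * 0.6577 = 0.4503

0.4503


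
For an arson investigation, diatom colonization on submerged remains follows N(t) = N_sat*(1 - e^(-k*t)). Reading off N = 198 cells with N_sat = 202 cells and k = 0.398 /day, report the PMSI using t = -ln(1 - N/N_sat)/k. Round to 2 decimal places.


PMSI from diatom colonization curve:
N / N_sat = 198 / 202 = 0.980198
1 - N/N_sat = 0.019802
ln(1 - N/N_sat) = -3.921972
t = -ln(1 - N/N_sat) / k = -(-3.921972) / 0.398 = 9.85 days

9.85


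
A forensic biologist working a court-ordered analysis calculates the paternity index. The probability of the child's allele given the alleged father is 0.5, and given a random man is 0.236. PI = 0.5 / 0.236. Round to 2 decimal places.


Paternity Index calculation:
PI = P(allele|father) / P(allele|random)
PI = 0.5 / 0.236
PI = 2.12

2.12


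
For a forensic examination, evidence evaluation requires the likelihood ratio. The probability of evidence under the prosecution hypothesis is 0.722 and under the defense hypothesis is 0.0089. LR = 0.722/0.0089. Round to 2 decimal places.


Likelihood ratio calculation:
LR = P(E|Hp) / P(E|Hd)
LR = 0.722 / 0.0089
LR = 81.12

81.12


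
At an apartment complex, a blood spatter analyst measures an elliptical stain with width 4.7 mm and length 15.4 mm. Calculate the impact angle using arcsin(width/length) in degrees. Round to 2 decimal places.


Blood spatter impact angle calculation:
width / length = 4.7 / 15.4 = 0.305195
angle = arcsin(0.305195)
angle = 17.77 degrees

17.77


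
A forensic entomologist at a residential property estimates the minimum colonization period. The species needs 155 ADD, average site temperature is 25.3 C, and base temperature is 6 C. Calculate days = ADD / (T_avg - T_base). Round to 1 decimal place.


Insect development time:
Effective temperature = avg_temp - T_base = 25.3 - 6 = 19.3 C
Days = ADD / effective_temp = 155 / 19.3 = 8.0 days

8.0


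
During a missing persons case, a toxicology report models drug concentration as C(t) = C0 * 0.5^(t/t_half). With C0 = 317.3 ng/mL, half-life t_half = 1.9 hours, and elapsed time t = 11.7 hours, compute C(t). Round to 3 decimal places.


Drug concentration decay:
Number of half-lives = t / t_half = 11.7 / 1.9 = 6.157895
Decay factor = 0.5^6.157895 = 0.01400519
C(t) = 317.3 * 0.01400519 = 4.444 ng/mL

4.444


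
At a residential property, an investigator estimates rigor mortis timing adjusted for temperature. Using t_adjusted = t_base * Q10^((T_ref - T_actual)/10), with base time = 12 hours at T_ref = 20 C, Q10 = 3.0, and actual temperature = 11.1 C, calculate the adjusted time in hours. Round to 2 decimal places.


Rigor mortis time adjustment:
Exponent = (T_ref - T_actual) / 10 = (20 - 11.1) / 10 = 0.89
Q10 factor = 3.0^0.89 = 2.65851
t_adjusted = 12 * 2.65851 = 31.90 hours

31.90


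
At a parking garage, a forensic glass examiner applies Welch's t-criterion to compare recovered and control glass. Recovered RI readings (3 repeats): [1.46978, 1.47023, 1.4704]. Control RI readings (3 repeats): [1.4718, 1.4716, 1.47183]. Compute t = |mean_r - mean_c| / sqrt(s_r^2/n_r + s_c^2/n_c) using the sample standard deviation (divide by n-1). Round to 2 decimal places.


Welch's t-criterion for glass RI comparison:
Recovered mean = sum / n_r = 4.41041 / 3 = 1.4701367
Control mean = sum / n_c = 4.41523 / 3 = 1.4717433
Recovered sample variance s_r^2 = 1.02633e-07
Control sample variance s_c^2 = 1.56333e-08
Welch SE (unpooled) = sqrt(s_r^2/n_r + s_c^2/n_c) = sqrt(3.42111e-08 + 5.21111e-09) = sqrt(3.94222e-08) = 0.00019855
|mean_r - mean_c| = 0.00160667
t = 0.00160667 / 0.00019855 = 8.09

8.09


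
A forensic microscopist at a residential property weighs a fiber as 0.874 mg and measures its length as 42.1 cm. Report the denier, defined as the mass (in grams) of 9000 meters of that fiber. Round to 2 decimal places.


Denier calculation:
Mass in grams = 0.874 mg / 1000 = 0.000874 g
Length in meters = 42.1 cm / 100 = 0.421 m
Linear density = mass / length = 0.000874 / 0.421 = 0.00207601 g/m
Denier = (g/m) * 9000 = 0.00207601 * 9000 = 18.68

18.68


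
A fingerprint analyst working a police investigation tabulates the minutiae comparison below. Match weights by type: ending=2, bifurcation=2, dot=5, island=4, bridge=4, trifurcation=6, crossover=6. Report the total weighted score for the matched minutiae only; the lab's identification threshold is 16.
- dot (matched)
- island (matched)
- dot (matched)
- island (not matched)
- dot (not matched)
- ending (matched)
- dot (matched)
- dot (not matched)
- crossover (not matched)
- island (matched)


Weighted minutiae match score:
  dot: matched, +5 (running total 5)
  island: matched, +4 (running total 9)
  dot: matched, +5 (running total 14)
  island: not matched, +0
  dot: not matched, +0
  ending: matched, +2 (running total 16)
  dot: matched, +5 (running total 21)
  dot: not matched, +0
  crossover: not matched, +0
  island: matched, +4 (running total 25)
Total score = 25
Threshold = 16; verdict = identification

25


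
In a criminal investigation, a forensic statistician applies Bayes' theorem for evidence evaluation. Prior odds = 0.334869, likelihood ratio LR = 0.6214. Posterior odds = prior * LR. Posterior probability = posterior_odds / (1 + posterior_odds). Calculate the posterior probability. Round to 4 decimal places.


Bayesian evidence evaluation:
Posterior odds = prior_odds * LR = 0.334869 * 0.6214 = 0.2080876
Posterior probability = posterior_odds / (1 + posterior_odds)
= 0.2080876 / (1 + 0.2080876)
= 0.2080876 / 1.2080876
= 0.1722

0.1722


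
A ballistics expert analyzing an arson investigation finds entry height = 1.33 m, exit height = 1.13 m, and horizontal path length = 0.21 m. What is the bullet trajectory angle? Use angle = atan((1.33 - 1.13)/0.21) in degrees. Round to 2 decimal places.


Bullet trajectory angle:
Height difference = 1.33 - 1.13 = 0.2 m
angle = atan(0.2 / 0.21)
angle = atan(0.952381)
angle = 43.60 degrees

43.60


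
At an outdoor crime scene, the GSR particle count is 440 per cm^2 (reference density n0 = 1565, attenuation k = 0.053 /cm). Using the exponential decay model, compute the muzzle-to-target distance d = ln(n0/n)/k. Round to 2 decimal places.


GSR distance calculation:
n0/n = 1565 / 440 = 3.556818
ln(n0/n) = 1.268866
d = 1.268866 / 0.053 = 23.94 cm

23.94


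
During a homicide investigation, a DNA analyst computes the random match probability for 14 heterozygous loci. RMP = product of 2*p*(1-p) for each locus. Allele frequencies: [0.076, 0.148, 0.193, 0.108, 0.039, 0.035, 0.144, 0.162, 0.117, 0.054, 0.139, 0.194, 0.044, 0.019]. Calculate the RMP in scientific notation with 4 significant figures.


Computing RMP for 14 loci:
Locus 1: 2 * 0.076 * 0.924 = 0.140448
Locus 2: 2 * 0.148 * 0.852 = 0.252192
Locus 3: 2 * 0.193 * 0.807 = 0.311502
Locus 4: 2 * 0.108 * 0.892 = 0.192672
Locus 5: 2 * 0.039 * 0.961 = 0.074958
Locus 6: 2 * 0.035 * 0.965 = 0.06755
Locus 7: 2 * 0.144 * 0.856 = 0.246528
Locus 8: 2 * 0.162 * 0.838 = 0.271512
Locus 9: 2 * 0.117 * 0.883 = 0.206622
Locus 10: 2 * 0.054 * 0.946 = 0.102168
Locus 11: 2 * 0.139 * 0.861 = 0.239358
Locus 12: 2 * 0.194 * 0.806 = 0.312728
Locus 13: 2 * 0.044 * 0.956 = 0.084128
Locus 14: 2 * 0.019 * 0.981 = 0.037278
RMP = 3.570e-12

3.570e-12


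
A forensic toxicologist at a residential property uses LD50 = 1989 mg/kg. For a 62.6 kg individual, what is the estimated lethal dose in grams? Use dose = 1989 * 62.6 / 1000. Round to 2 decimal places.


Lethal dose calculation:
Lethal dose = LD50 * body_weight / 1000
= 1989 * 62.6 / 1000
= 124511.4 / 1000
= 124.51 g

124.51


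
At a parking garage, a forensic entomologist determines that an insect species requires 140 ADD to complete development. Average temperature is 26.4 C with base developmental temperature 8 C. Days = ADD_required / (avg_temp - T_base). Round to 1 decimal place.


Insect development time:
Effective temperature = avg_temp - T_base = 26.4 - 8 = 18.4 C
Days = ADD / effective_temp = 140 / 18.4 = 7.6 days

7.6


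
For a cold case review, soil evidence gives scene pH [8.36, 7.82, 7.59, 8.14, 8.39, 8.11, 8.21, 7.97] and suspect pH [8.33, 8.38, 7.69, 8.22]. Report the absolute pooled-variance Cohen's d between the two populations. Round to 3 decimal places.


Pooled-variance Cohen's d for soil pH comparison:
Scene mean = 64.59 / 8 = 8.07375
Suspect mean = 32.62 / 4 = 8.155
Scene sample variance s_s^2 = 0.073627
Suspect sample variance s_c^2 = 0.100567
Pooled variance = ((n_s-1)*s_s^2 + (n_c-1)*s_c^2) / (n_s + n_c - 2) = 0.081709
Pooled SD = sqrt(0.081709) = 0.285848
Mean difference = -0.08125
|d| = |-0.08125| / 0.285848 = 0.284

0.284


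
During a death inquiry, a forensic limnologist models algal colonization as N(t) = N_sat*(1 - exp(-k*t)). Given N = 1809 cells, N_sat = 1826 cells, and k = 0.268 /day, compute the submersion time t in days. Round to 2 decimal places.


PMSI from diatom colonization curve:
N / N_sat = 1809 / 1826 = 0.99069
1 - N/N_sat = 0.00931
ln(1 - N/N_sat) = -4.676666
t = -ln(1 - N/N_sat) / k = -(-4.676666) / 0.268 = 17.45 days

17.45


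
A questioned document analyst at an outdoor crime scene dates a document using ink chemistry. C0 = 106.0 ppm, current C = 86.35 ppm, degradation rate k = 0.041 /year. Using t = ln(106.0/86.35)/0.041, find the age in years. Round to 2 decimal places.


Document age estimation:
C0/C = 106.0 / 86.35 = 1.227562
ln(C0/C) = 0.20503
t = 0.20503 / 0.041 = 5.00 years

5.00


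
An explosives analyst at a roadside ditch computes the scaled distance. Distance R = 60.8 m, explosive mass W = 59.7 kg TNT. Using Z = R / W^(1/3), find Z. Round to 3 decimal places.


Scaled distance calculation:
W^(1/3) = 59.7^(1/3) = 3.908332
Z = R / W^(1/3) = 60.8 / 3.908332
Z = 15.557 m/kg^(1/3)

15.557


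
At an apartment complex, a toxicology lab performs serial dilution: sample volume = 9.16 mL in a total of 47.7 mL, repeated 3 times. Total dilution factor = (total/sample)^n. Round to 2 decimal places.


Dilution factor calculation:
Single dilution = V_total / V_sample = 47.7 / 9.16 ≈ 5.207424
Number of dilutions = 3
Total DF = (47.7 / 9.16)^3 (full precision, rounded at the end) = 141.21

141.21


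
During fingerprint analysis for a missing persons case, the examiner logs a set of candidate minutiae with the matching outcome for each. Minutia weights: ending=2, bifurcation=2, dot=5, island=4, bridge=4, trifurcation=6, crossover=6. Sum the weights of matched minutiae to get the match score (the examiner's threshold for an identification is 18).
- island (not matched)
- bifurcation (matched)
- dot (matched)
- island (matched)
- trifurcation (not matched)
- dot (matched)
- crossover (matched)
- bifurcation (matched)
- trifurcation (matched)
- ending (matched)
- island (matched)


Weighted minutiae match score:
  island: not matched, +0
  bifurcation: matched, +2 (running total 2)
  dot: matched, +5 (running total 7)
  island: matched, +4 (running total 11)
  trifurcation: not matched, +0
  dot: matched, +5 (running total 16)
  crossover: matched, +6 (running total 22)
  bifurcation: matched, +2 (running total 24)
  trifurcation: matched, +6 (running total 30)
  ending: matched, +2 (running total 32)
  island: matched, +4 (running total 36)
Total score = 36
Threshold = 18; verdict = identification

36
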